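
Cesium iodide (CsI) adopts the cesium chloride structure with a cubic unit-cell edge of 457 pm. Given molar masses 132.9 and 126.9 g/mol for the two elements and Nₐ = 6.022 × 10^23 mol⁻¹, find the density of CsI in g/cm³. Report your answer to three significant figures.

The cesium chloride structure contains Z = 1 formula unit per cell; M(CsI) = 132.9 + 126.9 = 259.8 g/mol.
a³ = (4.570 × 10^-8 cm)³ = 9.544 × 10^-23 cm³.
ρ = 1 × 259.8 / (6.022 × 10²³ × 9.544 × 10^-23) = 4.520 g/cm³.

4.52 g/cm³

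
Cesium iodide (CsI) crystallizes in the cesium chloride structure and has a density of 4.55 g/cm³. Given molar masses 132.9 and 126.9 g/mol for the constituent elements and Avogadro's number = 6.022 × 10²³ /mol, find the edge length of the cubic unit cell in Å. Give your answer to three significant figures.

M(CsI) = 259.8 g/mol; Z = 1 formula unit per cell.
a³ = Z·M/(N_A·ρ) = 1 × 259.8 / (6.022 × 10²³ × 4.55) = 9.482 × 10^-23 cm³, so a = 4.560 × 10^-8 cm = 4.56 Å.

4.56 Å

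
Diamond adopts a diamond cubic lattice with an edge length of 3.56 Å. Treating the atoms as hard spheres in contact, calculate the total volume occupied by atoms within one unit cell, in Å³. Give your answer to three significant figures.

15.3 Å³

In a diamond cubic lattice nearest neighbors lie along the body diagonal with √3·a = 8r, so r = 0.2165a = 0.7708 Å.
V_atoms = Z × (4/3)πr³ = 8 × (4/3)π × (0.7708)³ = 15.3 Å³.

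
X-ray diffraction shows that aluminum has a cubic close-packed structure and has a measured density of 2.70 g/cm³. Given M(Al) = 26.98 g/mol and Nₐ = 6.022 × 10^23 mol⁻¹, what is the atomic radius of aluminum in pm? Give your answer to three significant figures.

For an FCC cell (Z = 4), a³ = Z·M/(N_A·ρ) = 4 × 26.98 / (6.022 × 10²³ × 2.700) = 6.637 × 10^-23 cm³, so a = 4.049 × 10^-8 cm = 404.9 pm.
Atoms touch along the face diagonal, so √2·a = 4r, so r = 0.3536 × a = 143 pm.

143 pm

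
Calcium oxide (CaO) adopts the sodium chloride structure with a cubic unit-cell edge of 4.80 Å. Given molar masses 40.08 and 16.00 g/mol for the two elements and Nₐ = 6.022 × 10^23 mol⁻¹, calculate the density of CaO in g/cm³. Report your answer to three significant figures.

3.37 g/cm³

The sodium chloride structure contains Z = 4 formula units per cell; M(CaO) = 40.08 + 16.00 = 56.08 g/mol.
a³ = (4.800 × 10^-8 cm)³ = 1.106 × 10^-22 cm³.
ρ = 4 × 56.08 / (6.022 × 10²³ × 1.106 × 10^-22) = 3.368 g/cm³.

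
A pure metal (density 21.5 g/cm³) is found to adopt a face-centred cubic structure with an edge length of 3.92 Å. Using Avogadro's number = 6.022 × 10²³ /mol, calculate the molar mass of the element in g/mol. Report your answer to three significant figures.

An FCC cell has Z = 4 atoms; a = 3.920 × 10^-8 cm.
M = ρ·N_A·a³/Z = 21.5 × 6.022 × 10²³ × 6.024 × 10^-23 / 4 = 195 g/mol.

195 g/mol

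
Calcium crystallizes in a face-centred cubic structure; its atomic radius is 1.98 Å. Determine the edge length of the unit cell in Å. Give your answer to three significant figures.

In an FCC lattice, atoms touch along the face diagonal, so √2·a = 4r.
a = 4r/√2 = 4 × 1.98 / 1.4142 = 5.60 Å.

5.60 Å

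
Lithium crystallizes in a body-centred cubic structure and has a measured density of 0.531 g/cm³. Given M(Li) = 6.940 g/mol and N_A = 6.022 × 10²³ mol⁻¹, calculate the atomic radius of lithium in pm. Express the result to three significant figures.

For a BCC cell (Z = 2), a³ = Z·M/(N_A·ρ) = 2 × 6.940 / (6.022 × 10²³ × 0.5310) = 4.341 × 10^-23 cm³, so a = 3.514 × 10^-8 cm = 351.4 pm.
Atoms touch along the body diagonal, so √3·a = 4r, so r = 0.4330 × a = 152 pm.

152 pm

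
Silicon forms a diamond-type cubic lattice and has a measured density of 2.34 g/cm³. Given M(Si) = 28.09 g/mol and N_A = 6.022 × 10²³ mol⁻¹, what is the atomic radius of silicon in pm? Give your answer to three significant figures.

For a diamond cubic cell (Z = 8), a³ = Z·M/(N_A·ρ) = 8 × 28.09 / (6.022 × 10²³ × 2.340) = 1.595 × 10^-22 cm³, so a = 5.423 × 10^-8 cm = 542.3 pm.
Nearest neighbors lie along the body diagonal with √3·a = 8r, so r = 0.2165 × a = 117 pm.

117 pm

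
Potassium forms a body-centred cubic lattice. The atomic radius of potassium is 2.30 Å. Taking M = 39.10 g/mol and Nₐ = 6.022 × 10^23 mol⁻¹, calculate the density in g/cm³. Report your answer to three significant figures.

0.867 g/cm³

In a BCC lattice, atoms touch along the body diagonal, so √3·a = 4r, giving a = 5.312 Å = 5.312 × 10^-8 cm.
With Z = 2, ρ = Z·M/(N_A·a³) = 2 × 39.10 / (6.022 × 10²³ × 1.499 × 10^-22) = 0.8665 g/cm³.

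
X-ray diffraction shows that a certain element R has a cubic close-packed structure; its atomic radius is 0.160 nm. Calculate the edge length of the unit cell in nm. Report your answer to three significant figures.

In an FCC lattice, atoms touch along the face diagonal, so √2·a = 4r.
a = 4r/√2 = 4 × 0.160 / 1.4142 = 0.453 nm.

0.453 nm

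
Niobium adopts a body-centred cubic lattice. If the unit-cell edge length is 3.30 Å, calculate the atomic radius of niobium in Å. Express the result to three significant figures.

In a BCC lattice, atoms touch along the body diagonal, so √3·a = 4r.
r = √3·a/4 = 1.7321 × 3.30 / 4 = 1.43 Å.

1.43 Å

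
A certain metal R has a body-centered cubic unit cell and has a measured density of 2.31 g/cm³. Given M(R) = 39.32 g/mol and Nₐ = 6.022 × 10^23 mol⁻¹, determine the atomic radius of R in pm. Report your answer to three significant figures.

For a BCC cell (Z = 2), a³ = Z·M/(N_A·ρ) = 2 × 39.32 / (6.022 × 10²³ × 2.310) = 5.653 × 10^-23 cm³, so a = 3.838 × 10^-8 cm = 383.8 pm.
Atoms touch along the body diagonal, so √3·a = 4r, so r = 0.4330 × a = 166 pm.

166 pm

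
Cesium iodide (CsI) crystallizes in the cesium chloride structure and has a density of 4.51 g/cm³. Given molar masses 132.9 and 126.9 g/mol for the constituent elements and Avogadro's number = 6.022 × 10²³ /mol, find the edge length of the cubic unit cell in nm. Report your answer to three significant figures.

0.457 nm

M(CsI) = 259.8 g/mol; Z = 1 formula unit per cell.
a³ = Z·M/(N_A·ρ) = 1 × 259.8 / (6.022 × 10²³ × 4.51) = 9.566 × 10^-23 cm³, so a = 4.573 × 10^-8 cm = 0.457 nm.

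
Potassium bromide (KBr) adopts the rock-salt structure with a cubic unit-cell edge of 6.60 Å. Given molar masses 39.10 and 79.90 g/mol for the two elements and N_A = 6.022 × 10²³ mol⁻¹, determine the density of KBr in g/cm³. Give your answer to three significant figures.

The rock-salt structure contains Z = 4 formula units per cell; M(KBr) = 39.10 + 79.90 = 119.0 g/mol.
a³ = (6.600 × 10^-8 cm)³ = 2.875 × 10^-22 cm³.
ρ = 4 × 119.0 / (6.022 × 10²³ × 2.875 × 10^-22) = 2.749 g/cm³.

2.75 g/cm³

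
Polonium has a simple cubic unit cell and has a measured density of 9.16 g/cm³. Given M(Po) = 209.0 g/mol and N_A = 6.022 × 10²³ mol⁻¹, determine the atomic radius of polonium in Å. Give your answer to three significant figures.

1.68 Å

For a simple cubic cell (Z = 1), a³ = Z·M/(N_A·ρ) = 1 × 209.0 / (6.022 × 10²³ × 9.160) = 3.789 × 10^-23 cm³, so a = 3.359 × 10^-8 cm = 3.359 Å.
Atoms touch along the cell edge, so a = 2r, so r = 0.5000 × a = 1.68 Å.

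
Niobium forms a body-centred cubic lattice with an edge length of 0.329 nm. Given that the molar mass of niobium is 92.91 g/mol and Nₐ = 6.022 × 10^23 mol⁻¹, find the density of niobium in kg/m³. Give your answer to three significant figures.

A BCC unit cell contains Z = 2 atoms.
Cell volume: a³ = (0.329 nm)³ = (3.290 × 10^-8 cm)³ = 3.561 × 10^-23 cm³.
ρ = Z·M/(N_A·a³) = 2 × 92.91 / (6.022 × 10²³ × 3.561 × 10^-23) = 8.665 g/cm³ = 8660 kg/m³.

8660 kg/m³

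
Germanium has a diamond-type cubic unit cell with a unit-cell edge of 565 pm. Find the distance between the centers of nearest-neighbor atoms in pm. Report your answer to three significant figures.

In a diamond cubic structure, nearest neighbors lie along the body diagonal with √3·a = 8r; the nearest-neighbor distance equals 2r = 0.4330·a.
d = 0.4330 × 565 = 245 pm.

245 pm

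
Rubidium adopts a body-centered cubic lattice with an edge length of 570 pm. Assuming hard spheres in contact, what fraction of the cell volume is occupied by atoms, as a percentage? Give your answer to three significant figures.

In a BCC lattice atoms touch along the body diagonal, so √3·a = 4r, so r = 0.4330a = 246.8 pm.
Packing fraction = Z·(4/3)πr³ / a³ = 2 × (4/3)π × (246.8)³ / (570)³ = 0.6802 = 68.0%.

68.0%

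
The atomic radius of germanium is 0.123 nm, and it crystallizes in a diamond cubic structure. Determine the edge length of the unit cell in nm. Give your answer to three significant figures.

In a diamond cubic lattice, nearest neighbors lie along the body diagonal with √3·a = 8r.
a = 8r/√3 = 8 × 0.123 / 1.7321 = 0.568 nm.

0.568 nm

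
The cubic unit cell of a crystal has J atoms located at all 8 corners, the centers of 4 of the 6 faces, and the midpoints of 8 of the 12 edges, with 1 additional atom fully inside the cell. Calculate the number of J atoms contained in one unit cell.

Corner atoms are shared by 8 cells (1/8 each), face atoms by 2 (1/2 each), edge atoms by 4 (1/4 each), interior atoms are unshared.
Net atoms = 8 × 1/8 + 4 × 1/2 + 8 × 1/4 + 1 = 1 + 2 + 2 + 1 = 6.

6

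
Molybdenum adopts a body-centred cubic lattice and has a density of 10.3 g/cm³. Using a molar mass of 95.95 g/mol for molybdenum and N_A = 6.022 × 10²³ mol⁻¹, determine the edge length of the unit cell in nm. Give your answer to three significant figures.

0.314 nm

With Z = 2 atoms per BCC cell, a³ = Z·M/(N_A·ρ) = 2 × 95.95 / (6.022 × 10²³ × 10.30 g/cm³) = 3.094 × 10^-23 cm³.
a = (3.094 × 10^-23)^(1/3) = 3.139 × 10^-8 cm = 0.314 nm.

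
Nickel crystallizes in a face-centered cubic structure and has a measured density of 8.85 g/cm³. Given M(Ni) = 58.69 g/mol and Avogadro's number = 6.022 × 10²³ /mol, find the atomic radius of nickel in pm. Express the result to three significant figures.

125 pm

For an FCC cell (Z = 4), a³ = Z·M/(N_A·ρ) = 4 × 58.69 / (6.022 × 10²³ × 8.850) = 4.405 × 10^-23 cm³, so a = 3.532 × 10^-8 cm = 353.2 pm.
Atoms touch along the face diagonal, so √2·a = 4r, so r = 0.3536 × a = 125 pm.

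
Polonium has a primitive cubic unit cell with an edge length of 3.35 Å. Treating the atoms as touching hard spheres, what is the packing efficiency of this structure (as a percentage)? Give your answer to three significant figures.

52.4%

In a simple cubic lattice atoms touch along the cell edge, so a = 2r, so r = 0.5000a = 1.675 Å.
Packing fraction = Z·(4/3)πr³ / a³ = 1 × (4/3)π × (1.675)³ / (3.35)³ = 0.5236 = 52.4%.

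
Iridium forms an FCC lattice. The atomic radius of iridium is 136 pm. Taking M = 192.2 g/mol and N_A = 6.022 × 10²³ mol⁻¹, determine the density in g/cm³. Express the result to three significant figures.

In an FCC lattice, atoms touch along the face diagonal, so √2·a = 4r, giving a = 384.7 pm = 3.847 × 10^-8 cm.
With Z = 4, ρ = Z·M/(N_A·a³) = 4 × 192.2 / (6.022 × 10²³ × 5.692 × 10^-23) = 22.43 g/cm³.

22.4 g/cm³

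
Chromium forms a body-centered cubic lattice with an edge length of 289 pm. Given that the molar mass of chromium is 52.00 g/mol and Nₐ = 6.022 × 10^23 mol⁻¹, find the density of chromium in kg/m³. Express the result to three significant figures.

A BCC unit cell contains Z = 2 atoms.
Cell volume: a³ = (289 pm)³ = (2.890 × 10^-8 cm)³ = 2.414 × 10^-23 cm³.
ρ = Z·M/(N_A·a³) = 2 × 52.00 / (6.022 × 10²³ × 2.414 × 10^-23) = 7.155 g/cm³ = 7150 kg/m³.

7150 kg/m³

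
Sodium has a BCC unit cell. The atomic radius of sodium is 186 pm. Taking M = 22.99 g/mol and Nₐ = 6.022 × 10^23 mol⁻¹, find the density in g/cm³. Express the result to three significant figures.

In a BCC lattice, atoms touch along the body diagonal, so √3·a = 4r, giving a = 429.5 pm = 4.295 × 10^-8 cm.
With Z = 2, ρ = Z·M/(N_A·a³) = 2 × 22.99 / (6.022 × 10²³ × 7.926 × 10^-23) = 0.9634 g/cm³.

0.963 g/cm³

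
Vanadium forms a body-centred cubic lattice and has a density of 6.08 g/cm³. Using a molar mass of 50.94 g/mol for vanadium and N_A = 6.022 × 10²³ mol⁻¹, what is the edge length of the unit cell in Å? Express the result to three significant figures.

3.03 Å

With Z = 2 atoms per BCC cell, a³ = Z·M/(N_A·ρ) = 2 × 50.94 / (6.022 × 10²³ × 6.080 g/cm³) = 2.783 × 10^-23 cm³.
a = (2.783 × 10^-23)^(1/3) = 3.030 × 10^-8 cm = 3.03 Å.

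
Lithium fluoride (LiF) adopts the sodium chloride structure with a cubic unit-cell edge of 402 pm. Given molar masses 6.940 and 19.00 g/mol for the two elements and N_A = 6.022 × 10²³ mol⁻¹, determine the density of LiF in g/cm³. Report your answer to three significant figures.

The sodium chloride structure contains Z = 4 formula units per cell; M(LiF) = 6.940 + 19.00 = 25.94 g/mol.
a³ = (4.020 × 10^-8 cm)³ = 6.496 × 10^-23 cm³.
ρ = 4 × 25.94 / (6.022 × 10²³ × 6.496 × 10^-23) = 2.652 g/cm³.

2.65 g/cm³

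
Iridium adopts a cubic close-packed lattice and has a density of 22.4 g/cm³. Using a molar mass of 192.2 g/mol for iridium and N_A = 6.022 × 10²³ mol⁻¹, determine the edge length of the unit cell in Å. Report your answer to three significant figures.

3.85 Å

With Z = 4 atoms per FCC cell, a³ = Z·M/(N_A·ρ) = 4 × 192.2 / (6.022 × 10²³ × 22.40 g/cm³) = 5.699 × 10^-23 cm³.
a = (5.699 × 10^-23)^(1/3) = 3.848 × 10^-8 cm = 3.85 Å.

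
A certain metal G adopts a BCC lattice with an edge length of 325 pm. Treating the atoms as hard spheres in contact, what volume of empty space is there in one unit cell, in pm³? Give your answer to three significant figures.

In a BCC lattice atoms touch along the body diagonal, so √3·a = 4r, so r = 0.4330a = 140.7 pm.
V_cell = a³ = 3.433 × 10^7 pm³; V_atoms = 2 × (4/3)πr³ = 2.335 × 10^7 pm³.
Empty space = 3.433 × 10^7 − 2.335 × 10^7 = 1.10 × 10^7 pm³.

1.10 × 10^7 pm³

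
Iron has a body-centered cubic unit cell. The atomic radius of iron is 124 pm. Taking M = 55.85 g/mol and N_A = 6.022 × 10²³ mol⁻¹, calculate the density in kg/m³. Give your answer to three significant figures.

7900 kg/m³

In a BCC lattice, atoms touch along the body diagonal, so √3·a = 4r, giving a = 286.4 pm = 2.864 × 10^-8 cm.
With Z = 2, ρ = Z·M/(N_A·a³) = 2 × 55.85 / (6.022 × 10²³ × 2.348 × 10^-23) = 7.899 g/cm³ = 7900 kg/m³.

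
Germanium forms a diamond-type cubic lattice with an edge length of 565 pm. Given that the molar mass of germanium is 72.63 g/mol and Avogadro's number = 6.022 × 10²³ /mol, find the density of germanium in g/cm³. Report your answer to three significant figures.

A diamond cubic unit cell contains Z = 8 atoms.
Cell volume: a³ = (565 pm)³ = (5.650 × 10^-8 cm)³ = 1.804 × 10^-22 cm³.
ρ = Z·M/(N_A·a³) = 8 × 72.63 / (6.022 × 10²³ × 1.804 × 10^-22) = 5.350 g/cm³.

5.35 g/cm³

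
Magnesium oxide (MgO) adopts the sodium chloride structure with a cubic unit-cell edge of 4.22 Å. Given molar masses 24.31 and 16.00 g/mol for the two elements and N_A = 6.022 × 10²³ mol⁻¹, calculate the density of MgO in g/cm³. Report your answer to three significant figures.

The sodium chloride structure contains Z = 4 formula units per cell; M(MgO) = 24.31 + 16.00 = 40.31 g/mol.
a³ = (4.220 × 10^-8 cm)³ = 7.515 × 10^-23 cm³.
ρ = 4 × 40.31 / (6.022 × 10²³ × 7.515 × 10^-23) = 3.563 g/cm³.

3.56 g/cm³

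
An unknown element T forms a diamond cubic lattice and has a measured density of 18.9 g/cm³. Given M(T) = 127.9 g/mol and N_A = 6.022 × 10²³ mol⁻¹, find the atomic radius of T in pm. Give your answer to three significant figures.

For a diamond cubic cell (Z = 8), a³ = Z·M/(N_A·ρ) = 8 × 127.9 / (6.022 × 10²³ × 18.90) = 8.990 × 10^-23 cm³, so a = 4.480 × 10^-8 cm = 448.0 pm.
Nearest neighbors lie along the body diagonal with √3·a = 8r, so r = 0.2165 × a = 97.0 pm.

97.0 pm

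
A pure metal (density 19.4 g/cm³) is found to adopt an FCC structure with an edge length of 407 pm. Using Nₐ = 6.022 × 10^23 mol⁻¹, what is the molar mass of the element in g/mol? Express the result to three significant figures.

An FCC cell has Z = 4 atoms; a = 4.070 × 10^-8 cm.
M = ρ·N_A·a³/Z = 19.4 × 6.022 × 10²³ × 6.742 × 10^-23 / 4 = 197 g/mol.

197 g/mol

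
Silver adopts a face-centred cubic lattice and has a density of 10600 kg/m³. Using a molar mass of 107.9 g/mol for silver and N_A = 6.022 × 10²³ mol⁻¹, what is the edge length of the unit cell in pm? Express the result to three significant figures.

407 pm

With Z = 4 atoms per FCC cell, a³ = Z·M/(N_A·ρ) = 4 × 107.9 / (6.022 × 10²³ × 10.60 g/cm³) = 6.761 × 10^-23 cm³.
a = (6.761 × 10^-23)^(1/3) = 4.074 × 10^-8 cm = 407 pm.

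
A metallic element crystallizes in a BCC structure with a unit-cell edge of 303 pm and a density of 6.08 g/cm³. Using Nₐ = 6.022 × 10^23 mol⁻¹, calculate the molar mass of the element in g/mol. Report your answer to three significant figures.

50.9 g/mol

A BCC cell has Z = 2 atoms; a = 3.030 × 10^-8 cm.
M = ρ·N_A·a³/Z = 6.08 × 6.022 × 10²³ × 2.782 × 10^-23 / 2 = 50.9 g/mol.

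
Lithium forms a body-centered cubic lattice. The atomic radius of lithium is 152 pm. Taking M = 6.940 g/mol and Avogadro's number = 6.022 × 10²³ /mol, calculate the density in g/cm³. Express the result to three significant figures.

0.533 g/cm³

In a BCC lattice, atoms touch along the body diagonal, so √3·a = 4r, giving a = 351.0 pm = 3.510 × 10^-8 cm.
With Z = 2, ρ = Z·M/(N_A·a³) = 2 × 6.940 / (6.022 × 10²³ × 4.325 × 10^-23) = 0.5329 g/cm³.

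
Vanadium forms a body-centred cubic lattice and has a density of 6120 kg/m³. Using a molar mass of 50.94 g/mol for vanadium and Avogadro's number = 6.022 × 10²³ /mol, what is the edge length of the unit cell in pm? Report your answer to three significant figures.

302 pm

With Z = 2 atoms per BCC cell, a³ = Z·M/(N_A·ρ) = 2 × 50.94 / (6.022 × 10²³ × 6.120 g/cm³) = 2.764 × 10^-23 cm³.
a = (2.764 × 10^-23)^(1/3) = 3.024 × 10^-8 cm = 302 pm.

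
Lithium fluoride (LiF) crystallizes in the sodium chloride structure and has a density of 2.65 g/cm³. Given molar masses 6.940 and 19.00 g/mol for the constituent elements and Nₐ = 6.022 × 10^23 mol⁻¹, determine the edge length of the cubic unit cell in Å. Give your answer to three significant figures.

4.02 Å

M(LiF) = 25.94 g/mol; Z = 4 formula units per cell.
a³ = Z·M/(N_A·ρ) = 4 × 25.94 / (6.022 × 10²³ × 2.65) = 6.502 × 10^-23 cm³, so a = 4.021 × 10^-8 cm = 4.02 Å.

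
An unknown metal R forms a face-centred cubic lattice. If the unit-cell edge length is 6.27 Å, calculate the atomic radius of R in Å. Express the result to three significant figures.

In an FCC lattice, atoms touch along the face diagonal, so √2·a = 4r.
r = √2·a/4 = 1.4142 × 6.27 / 4 = 2.22 Å.

2.22 Å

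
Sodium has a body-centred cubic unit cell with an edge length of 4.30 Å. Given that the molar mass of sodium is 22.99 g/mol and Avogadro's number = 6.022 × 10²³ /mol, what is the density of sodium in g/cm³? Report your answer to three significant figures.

A BCC unit cell contains Z = 2 atoms.
Cell volume: a³ = (4.30 Å)³ = (4.300 × 10^-8 cm)³ = 7.951 × 10^-23 cm³.
ρ = Z·M/(N_A·a³) = 2 × 22.99 / (6.022 × 10²³ × 7.951 × 10^-23) = 0.9603 g/cm³.

0.960 g/cm³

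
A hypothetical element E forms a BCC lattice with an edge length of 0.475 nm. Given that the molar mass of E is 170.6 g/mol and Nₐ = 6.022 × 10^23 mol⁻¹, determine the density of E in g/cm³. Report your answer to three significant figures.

A BCC unit cell contains Z = 2 atoms.
Cell volume: a³ = (0.475 nm)³ = (4.750 × 10^-8 cm)³ = 1.072 × 10^-22 cm³.
ρ = Z·M/(N_A·a³) = 2 × 170.6 / (6.022 × 10²³ × 1.072 × 10^-22) = 5.287 g/cm³.

5.29 g/cm³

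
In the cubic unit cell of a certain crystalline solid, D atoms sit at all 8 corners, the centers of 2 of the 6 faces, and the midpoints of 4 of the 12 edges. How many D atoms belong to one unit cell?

Corner atoms are shared by 8 cells (1/8 each), face atoms by 2 (1/2 each), edge atoms by 4 (1/4 each).
Net atoms = 8 × 1/8 + 2 × 1/2 + 4 × 1/4 = 1 + 1 + 1 = 3.

3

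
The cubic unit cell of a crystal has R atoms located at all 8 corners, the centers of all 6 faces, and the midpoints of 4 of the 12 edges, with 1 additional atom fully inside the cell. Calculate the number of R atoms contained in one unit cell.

6

Corner atoms are shared by 8 cells (1/8 each), face atoms by 2 (1/2 each), edge atoms by 4 (1/4 each), interior atoms are unshared.
Net atoms = 8 × 1/8 + 6 × 1/2 + 4 × 1/4 + 1 = 1 + 3 + 1 + 1 = 6.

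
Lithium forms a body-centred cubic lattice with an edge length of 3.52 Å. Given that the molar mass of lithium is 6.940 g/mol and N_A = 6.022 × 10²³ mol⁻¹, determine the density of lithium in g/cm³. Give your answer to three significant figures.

0.528 g/cm³

A BCC unit cell contains Z = 2 atoms.
Cell volume: a³ = (3.52 Å)³ = (3.520 × 10^-8 cm)³ = 4.361 × 10^-23 cm³.
ρ = Z·M/(N_A·a³) = 2 × 6.940 / (6.022 × 10²³ × 4.361 × 10^-23) = 0.5285 g/cm³.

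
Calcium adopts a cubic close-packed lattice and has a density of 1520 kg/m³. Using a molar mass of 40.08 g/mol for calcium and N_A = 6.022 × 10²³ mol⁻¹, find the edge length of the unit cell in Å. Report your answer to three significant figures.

5.60 Å

With Z = 4 atoms per FCC cell, a³ = Z·M/(N_A·ρ) = 4 × 40.08 / (6.022 × 10²³ × 1.520 g/cm³) = 1.751 × 10^-22 cm³.
a = (1.751 × 10^-22)^(1/3) = 5.595 × 10^-8 cm = 5.60 Å.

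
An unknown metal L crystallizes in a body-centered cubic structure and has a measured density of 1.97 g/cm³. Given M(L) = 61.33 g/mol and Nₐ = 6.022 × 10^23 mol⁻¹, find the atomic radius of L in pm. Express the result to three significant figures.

203 pm

For a BCC cell (Z = 2), a³ = Z·M/(N_A·ρ) = 2 × 61.33 / (6.022 × 10²³ × 1.970) = 1.034 × 10^-22 cm³, so a = 4.694 × 10^-8 cm = 469.4 pm.
Atoms touch along the body diagonal, so √3·a = 4r, so r = 0.4330 × a = 203 pm.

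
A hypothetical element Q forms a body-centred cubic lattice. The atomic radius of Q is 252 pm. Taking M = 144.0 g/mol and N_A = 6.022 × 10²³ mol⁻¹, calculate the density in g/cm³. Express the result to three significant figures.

In a BCC lattice, atoms touch along the body diagonal, so √3·a = 4r, giving a = 582.0 pm = 5.820 × 10^-8 cm.
With Z = 2, ρ = Z·M/(N_A·a³) = 2 × 144.0 / (6.022 × 10²³ × 1.971 × 10^-22) = 2.426 g/cm³.

2.43 g/cm³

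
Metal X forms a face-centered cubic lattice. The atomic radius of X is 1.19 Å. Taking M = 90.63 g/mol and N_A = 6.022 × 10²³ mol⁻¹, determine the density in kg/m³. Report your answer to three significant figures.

15800 kg/m³

In an FCC lattice, atoms touch along the face diagonal, so √2·a = 4r, giving a = 3.366 Å = 3.366 × 10^-8 cm.
With Z = 4, ρ = Z·M/(N_A·a³) = 4 × 90.63 / (6.022 × 10²³ × 3.813 × 10^-23) = 15.79 g/cm³ = 15800 kg/m³.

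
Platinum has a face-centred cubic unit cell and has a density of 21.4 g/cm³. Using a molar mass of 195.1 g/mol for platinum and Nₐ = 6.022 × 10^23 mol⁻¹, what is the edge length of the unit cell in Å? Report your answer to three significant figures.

With Z = 4 atoms per FCC cell, a³ = Z·M/(N_A·ρ) = 4 × 195.1 / (6.022 × 10²³ × 21.40 g/cm³) = 6.056 × 10^-23 cm³.
a = (6.056 × 10^-23)^(1/3) = 3.927 × 10^-8 cm = 3.93 Å.

3.93 Å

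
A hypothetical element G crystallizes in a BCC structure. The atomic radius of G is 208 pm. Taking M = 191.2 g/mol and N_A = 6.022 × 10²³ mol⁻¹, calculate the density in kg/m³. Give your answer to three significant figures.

5730 kg/m³

In a BCC lattice, atoms touch along the body diagonal, so √3·a = 4r, giving a = 480.4 pm = 4.804 × 10^-8 cm.
With Z = 2, ρ = Z·M/(N_A·a³) = 2 × 191.2 / (6.022 × 10²³ × 1.108 × 10^-22) = 5.729 g/cm³ = 5730 kg/m³.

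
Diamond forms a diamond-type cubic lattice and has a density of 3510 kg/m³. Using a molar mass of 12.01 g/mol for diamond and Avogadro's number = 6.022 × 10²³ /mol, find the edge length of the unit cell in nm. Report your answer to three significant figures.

0.357 nm

With Z = 8 atoms per diamond cubic cell, a³ = Z·M/(N_A·ρ) = 8 × 12.01 / (6.022 × 10²³ × 3.510 g/cm³) = 4.546 × 10^-23 cm³.
a = (4.546 × 10^-23)^(1/3) = 3.569 × 10^-8 cm = 0.357 nm.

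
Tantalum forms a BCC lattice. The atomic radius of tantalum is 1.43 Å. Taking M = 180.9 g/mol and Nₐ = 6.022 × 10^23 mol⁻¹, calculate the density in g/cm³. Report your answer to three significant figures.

In a BCC lattice, atoms touch along the body diagonal, so √3·a = 4r, giving a = 3.302 Å = 3.302 × 10^-8 cm.
With Z = 2, ρ = Z·M/(N_A·a³) = 2 × 180.9 / (6.022 × 10²³ × 3.602 × 10^-23) = 16.68 g/cm³.

16.7 g/cm³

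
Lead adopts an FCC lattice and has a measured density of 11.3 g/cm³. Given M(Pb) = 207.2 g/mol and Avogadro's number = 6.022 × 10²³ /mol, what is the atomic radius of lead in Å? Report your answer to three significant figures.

For an FCC cell (Z = 4), a³ = Z·M/(N_A·ρ) = 4 × 207.2 / (6.022 × 10²³ × 11.30) = 1.218 × 10^-22 cm³, so a = 4.957 × 10^-8 cm = 4.957 Å.
Atoms touch along the face diagonal, so √2·a = 4r, so r = 0.3536 × a = 1.75 Å.

1.75 Å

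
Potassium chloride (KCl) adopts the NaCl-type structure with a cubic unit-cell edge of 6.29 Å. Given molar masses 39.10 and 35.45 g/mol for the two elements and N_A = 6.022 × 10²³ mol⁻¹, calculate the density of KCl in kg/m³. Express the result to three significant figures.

1990 kg/m³

The NaCl-type structure contains Z = 4 formula units per cell; M(KCl) = 39.10 + 35.45 = 74.55 g/mol.
a³ = (6.290 × 10^-8 cm)³ = 2.489 × 10^-22 cm³.
ρ = 4 × 74.55 / (6.022 × 10²³ × 2.489 × 10^-22) = 1.990 g/cm³ = 1990 kg/m³.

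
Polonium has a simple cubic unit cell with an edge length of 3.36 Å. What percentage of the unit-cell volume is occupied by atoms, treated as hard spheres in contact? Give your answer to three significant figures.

52.4%

In a simple cubic lattice atoms touch along the cell edge, so a = 2r, so r = 0.5000a = 1.680 Å.
Packing fraction = Z·(4/3)πr³ / a³ = 1 × (4/3)π × (1.680)³ / (3.36)³ = 0.5236 = 52.4%.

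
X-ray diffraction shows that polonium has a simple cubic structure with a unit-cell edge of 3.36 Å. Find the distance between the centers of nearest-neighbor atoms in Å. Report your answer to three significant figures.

In a simple cubic structure, atoms touch along the cell edge, so a = 2r; the nearest-neighbor distance equals 2r = 1.000·a.
d = 1.000 × 3.36 = 3.36 Å.

3.36 Å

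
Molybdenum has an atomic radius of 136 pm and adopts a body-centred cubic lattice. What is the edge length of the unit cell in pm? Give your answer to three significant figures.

314 pm

In a BCC lattice, atoms touch along the body diagonal, so √3·a = 4r.
a = 4r/√3 = 4 × 136 / 1.7321 = 314 pm.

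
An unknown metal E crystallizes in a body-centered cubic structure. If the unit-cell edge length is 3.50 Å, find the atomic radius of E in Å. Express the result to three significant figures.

In a BCC lattice, atoms touch along the body diagonal, so √3·a = 4r.
r = √3·a/4 = 1.7321 × 3.50 / 4 = 1.52 Å.

1.52 Å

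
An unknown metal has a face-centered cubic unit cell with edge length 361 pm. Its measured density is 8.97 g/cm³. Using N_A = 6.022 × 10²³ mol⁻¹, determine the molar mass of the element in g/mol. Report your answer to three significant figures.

An FCC cell has Z = 4 atoms; a = 3.610 × 10^-8 cm.
M = ρ·N_A·a³/Z = 8.97 × 6.022 × 10²³ × 4.705 × 10^-23 / 4 = 63.5 g/mol.

63.5 g/mol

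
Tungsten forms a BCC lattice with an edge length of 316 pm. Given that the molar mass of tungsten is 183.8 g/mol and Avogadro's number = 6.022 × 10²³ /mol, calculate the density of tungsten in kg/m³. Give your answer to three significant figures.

A BCC unit cell contains Z = 2 atoms.
Cell volume: a³ = (316 pm)³ = (3.160 × 10^-8 cm)³ = 3.155 × 10^-23 cm³.
ρ = Z·M/(N_A·a³) = 2 × 183.8 / (6.022 × 10²³ × 3.155 × 10^-23) = 19.35 g/cm³ = 19300 kg/m³.

19300 kg/m³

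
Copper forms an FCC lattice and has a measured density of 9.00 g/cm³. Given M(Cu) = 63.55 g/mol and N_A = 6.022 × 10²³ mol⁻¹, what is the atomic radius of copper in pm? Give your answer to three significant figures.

128 pm

For an FCC cell (Z = 4), a³ = Z·M/(N_A·ρ) = 4 × 63.55 / (6.022 × 10²³ × 9.000) = 4.690 × 10^-23 cm³, so a = 3.606 × 10^-8 cm = 360.6 pm.
Atoms touch along the face diagonal, so √2·a = 4r, so r = 0.3536 × a = 128 pm.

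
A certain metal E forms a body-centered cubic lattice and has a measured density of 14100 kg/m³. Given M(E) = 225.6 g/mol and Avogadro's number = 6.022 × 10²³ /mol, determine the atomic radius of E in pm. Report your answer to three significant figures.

163 pm

For a BCC cell (Z = 2), a³ = Z·M/(N_A·ρ) = 2 × 225.6 / (6.022 × 10²³ × 14.10) = 5.314 × 10^-23 cm³, so a = 3.760 × 10^-8 cm = 376.0 pm.
Atoms touch along the body diagonal, so √3·a = 4r, so r = 0.4330 × a = 163 pm.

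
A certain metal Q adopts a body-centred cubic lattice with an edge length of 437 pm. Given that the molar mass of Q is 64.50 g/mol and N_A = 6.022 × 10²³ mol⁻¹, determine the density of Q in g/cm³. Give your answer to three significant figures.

A BCC unit cell contains Z = 2 atoms.
Cell volume: a³ = (437 pm)³ = (4.370 × 10^-8 cm)³ = 8.345 × 10^-23 cm³.
ρ = Z·M/(N_A·a³) = 2 × 64.50 / (6.022 × 10²³ × 8.345 × 10^-23) = 2.567 g/cm³.

2.57 g/cm³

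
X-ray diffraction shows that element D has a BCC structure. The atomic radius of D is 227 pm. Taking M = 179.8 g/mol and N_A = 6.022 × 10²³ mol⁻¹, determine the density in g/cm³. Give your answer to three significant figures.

4.14 g/cm³

In a BCC lattice, atoms touch along the body diagonal, so √3·a = 4r, giving a = 524.2 pm = 5.242 × 10^-8 cm.
With Z = 2, ρ = Z·M/(N_A·a³) = 2 × 179.8 / (6.022 × 10²³ × 1.441 × 10^-22) = 4.145 g/cm³.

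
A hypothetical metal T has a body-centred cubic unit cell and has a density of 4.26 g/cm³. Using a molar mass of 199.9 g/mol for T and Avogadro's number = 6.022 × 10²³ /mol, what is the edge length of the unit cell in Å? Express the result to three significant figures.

With Z = 2 atoms per BCC cell, a³ = Z·M/(N_A·ρ) = 2 × 199.9 / (6.022 × 10²³ × 4.260 g/cm³) = 1.558 × 10^-22 cm³.
a = (1.558 × 10^-22)^(1/3) = 5.381 × 10^-8 cm = 5.38 Å.

5.38 Å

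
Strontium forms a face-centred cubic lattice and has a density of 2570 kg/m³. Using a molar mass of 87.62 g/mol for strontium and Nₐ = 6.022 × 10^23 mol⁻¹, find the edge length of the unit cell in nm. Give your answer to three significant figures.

0.610 nm

With Z = 4 atoms per FCC cell, a³ = Z·M/(N_A·ρ) = 4 × 87.62 / (6.022 × 10²³ × 2.570 g/cm³) = 2.265 × 10^-22 cm³.
a = (2.265 × 10^-22)^(1/3) = 6.095 × 10^-8 cm = 0.610 nm.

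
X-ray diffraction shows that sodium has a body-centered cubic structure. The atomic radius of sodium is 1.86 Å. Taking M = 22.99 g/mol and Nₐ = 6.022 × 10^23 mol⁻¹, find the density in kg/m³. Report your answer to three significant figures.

963 kg/m³

In a BCC lattice, atoms touch along the body diagonal, so √3·a = 4r, giving a = 4.295 Å = 4.295 × 10^-8 cm.
With Z = 2, ρ = Z·M/(N_A·a³) = 2 × 22.99 / (6.022 × 10²³ × 7.926 × 10^-23) = 0.9634 g/cm³ = 963 kg/m³.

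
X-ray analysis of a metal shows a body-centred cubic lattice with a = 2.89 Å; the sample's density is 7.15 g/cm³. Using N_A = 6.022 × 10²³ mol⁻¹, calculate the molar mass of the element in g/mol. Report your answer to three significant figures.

52.0 g/mol

A BCC cell has Z = 2 atoms; a = 2.890 × 10^-8 cm.
M = ρ·N_A·a³/Z = 7.15 × 6.022 × 10²³ × 2.414 × 10^-23 / 2 = 52.0 g/mol.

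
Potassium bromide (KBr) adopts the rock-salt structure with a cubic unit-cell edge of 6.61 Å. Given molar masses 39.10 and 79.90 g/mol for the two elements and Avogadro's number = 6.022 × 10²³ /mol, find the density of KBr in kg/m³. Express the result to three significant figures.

2740 kg/m³

The rock-salt structure contains Z = 4 formula units per cell; M(KBr) = 39.10 + 79.90 = 119.0 g/mol.
a³ = (6.610 × 10^-8 cm)³ = 2.888 × 10^-22 cm³.
ρ = 4 × 119.0 / (6.022 × 10²³ × 2.888 × 10^-22) = 2.737 g/cm³ = 2740 kg/m³.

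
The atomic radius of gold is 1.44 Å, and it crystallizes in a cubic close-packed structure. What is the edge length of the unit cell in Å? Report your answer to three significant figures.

In an FCC lattice, atoms touch along the face diagonal, so √2·a = 4r.
a = 4r/√2 = 4 × 1.44 / 1.4142 = 4.07 Å.

4.07 Å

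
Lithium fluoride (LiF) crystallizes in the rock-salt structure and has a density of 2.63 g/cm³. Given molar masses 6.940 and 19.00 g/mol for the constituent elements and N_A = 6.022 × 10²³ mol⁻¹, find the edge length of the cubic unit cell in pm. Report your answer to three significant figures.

403 pm

M(LiF) = 25.94 g/mol; Z = 4 formula units per cell.
a³ = Z·M/(N_A·ρ) = 4 × 25.94 / (6.022 × 10²³ × 2.63) = 6.551 × 10^-23 cm³, so a = 4.031 × 10^-8 cm = 403 pm.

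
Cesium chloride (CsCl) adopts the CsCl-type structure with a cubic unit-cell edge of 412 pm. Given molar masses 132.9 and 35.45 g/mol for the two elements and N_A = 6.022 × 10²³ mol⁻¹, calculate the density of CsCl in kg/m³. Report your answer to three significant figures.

The CsCl-type structure contains Z = 1 formula unit per cell; M(CsCl) = 132.9 + 35.45 = 168.35 g/mol.
a³ = (4.120 × 10^-8 cm)³ = 6.993 × 10^-23 cm³.
ρ = 1 × 168.35 / (6.022 × 10²³ × 6.993 × 10^-23) = 3.997 g/cm³ = 4000 kg/m³.

4000 kg/m³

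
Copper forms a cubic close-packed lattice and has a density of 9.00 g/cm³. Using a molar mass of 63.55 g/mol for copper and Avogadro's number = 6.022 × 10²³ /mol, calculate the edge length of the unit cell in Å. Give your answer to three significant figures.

With Z = 4 atoms per FCC cell, a³ = Z·M/(N_A·ρ) = 4 × 63.55 / (6.022 × 10²³ × 9.000 g/cm³) = 4.690 × 10^-23 cm³.
a = (4.690 × 10^-23)^(1/3) = 3.606 × 10^-8 cm = 3.61 Å.

3.61 Å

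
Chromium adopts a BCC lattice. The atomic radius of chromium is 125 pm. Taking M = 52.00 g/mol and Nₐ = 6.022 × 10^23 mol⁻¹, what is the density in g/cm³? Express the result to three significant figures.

7.18 g/cm³

In a BCC lattice, atoms touch along the body diagonal, so √3·a = 4r, giving a = 288.7 pm = 2.887 × 10^-8 cm.
With Z = 2, ρ = Z·M/(N_A·a³) = 2 × 52.00 / (6.022 × 10²³ × 2.406 × 10^-23) = 7.179 g/cm³.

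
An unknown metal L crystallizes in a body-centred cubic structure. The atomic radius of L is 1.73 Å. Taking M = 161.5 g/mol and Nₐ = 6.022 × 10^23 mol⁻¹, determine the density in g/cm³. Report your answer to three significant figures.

8.41 g/cm³

In a BCC lattice, atoms touch along the body diagonal, so √3·a = 4r, giving a = 3.995 Å = 3.995 × 10^-8 cm.
With Z = 2, ρ = Z·M/(N_A·a³) = 2 × 161.5 / (6.022 × 10²³ × 6.377 × 10^-23) = 8.411 g/cm³.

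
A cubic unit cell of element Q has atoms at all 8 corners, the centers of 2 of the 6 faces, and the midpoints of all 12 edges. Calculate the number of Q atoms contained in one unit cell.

Corner atoms are shared by 8 cells (1/8 each), face atoms by 2 (1/2 each), edge atoms by 4 (1/4 each).
Net atoms = 8 × 1/8 + 2 × 1/2 + 12 × 1/4 = 1 + 1 + 3 = 5.

5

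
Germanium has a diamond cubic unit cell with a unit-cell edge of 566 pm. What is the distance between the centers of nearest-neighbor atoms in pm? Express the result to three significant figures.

In a diamond cubic structure, nearest neighbors lie along the body diagonal with √3·a = 8r; the nearest-neighbor distance equals 2r = 0.4330·a.
d = 0.4330 × 566 = 245 pm.

245 pm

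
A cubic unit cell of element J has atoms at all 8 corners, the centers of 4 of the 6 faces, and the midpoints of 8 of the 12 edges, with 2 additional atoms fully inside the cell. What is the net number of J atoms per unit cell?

7

Corner atoms are shared by 8 cells (1/8 each), face atoms by 2 (1/2 each), edge atoms by 4 (1/4 each), interior atoms are unshared.
Net atoms = 8 × 1/8 + 4 × 1/2 + 8 × 1/4 + 2 = 1 + 2 + 2 + 2 = 7.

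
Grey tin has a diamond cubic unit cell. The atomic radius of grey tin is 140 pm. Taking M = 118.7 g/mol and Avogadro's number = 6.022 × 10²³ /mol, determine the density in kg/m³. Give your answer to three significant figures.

In a diamond cubic lattice, nearest neighbors lie along the body diagonal with √3·a = 8r, giving a = 646.6 pm = 6.466 × 10^-8 cm.
With Z = 8, ρ = Z·M/(N_A·a³) = 8 × 118.7 / (6.022 × 10²³ × 2.704 × 10^-22) = 5.832 g/cm³ = 5830 kg/m³.

5830 kg/m³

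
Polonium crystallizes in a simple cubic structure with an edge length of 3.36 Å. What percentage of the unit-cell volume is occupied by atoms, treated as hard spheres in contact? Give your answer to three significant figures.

52.4%

In a simple cubic lattice atoms touch along the cell edge, so a = 2r, so r = 0.5000a = 1.680 Å.
Packing fraction = Z·(4/3)πr³ / a³ = 1 × (4/3)π × (1.680)³ / (3.36)³ = 0.5236 = 52.4%.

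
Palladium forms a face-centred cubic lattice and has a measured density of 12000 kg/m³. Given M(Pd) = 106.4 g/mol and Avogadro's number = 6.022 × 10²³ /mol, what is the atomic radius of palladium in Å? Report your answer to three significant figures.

1.38 Å

For an FCC cell (Z = 4), a³ = Z·M/(N_A·ρ) = 4 × 106.4 / (6.022 × 10²³ × 12.00) = 5.890 × 10^-23 cm³, so a = 3.891 × 10^-8 cm = 3.891 Å.
Atoms touch along the face diagonal, so √2·a = 4r, so r = 0.3536 × a = 1.38 Å.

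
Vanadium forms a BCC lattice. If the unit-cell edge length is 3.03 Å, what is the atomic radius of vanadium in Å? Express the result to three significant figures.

1.31 Å

In a BCC lattice, atoms touch along the body diagonal, so √3·a = 4r.
r = √3·a/4 = 1.7321 × 3.03 / 4 = 1.31 Å.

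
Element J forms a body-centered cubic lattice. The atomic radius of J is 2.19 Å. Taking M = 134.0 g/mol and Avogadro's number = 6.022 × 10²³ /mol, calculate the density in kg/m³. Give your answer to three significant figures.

In a BCC lattice, atoms touch along the body diagonal, so √3·a = 4r, giving a = 5.058 Å = 5.058 × 10^-8 cm.
With Z = 2, ρ = Z·M/(N_A·a³) = 2 × 134.0 / (6.022 × 10²³ × 1.294 × 10^-22) = 3.440 g/cm³ = 3440 kg/m³.

3440 kg/m³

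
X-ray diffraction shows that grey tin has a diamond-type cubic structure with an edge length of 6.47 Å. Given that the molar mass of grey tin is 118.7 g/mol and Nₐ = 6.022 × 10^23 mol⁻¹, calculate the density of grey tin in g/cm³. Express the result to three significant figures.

A diamond cubic unit cell contains Z = 8 atoms.
Cell volume: a³ = (6.47 Å)³ = (6.470 × 10^-8 cm)³ = 2.708 × 10^-22 cm³.
ρ = Z·M/(N_A·a³) = 8 × 118.7 / (6.022 × 10²³ × 2.708 × 10^-22) = 5.822 g/cm³.

5.82 g/cm³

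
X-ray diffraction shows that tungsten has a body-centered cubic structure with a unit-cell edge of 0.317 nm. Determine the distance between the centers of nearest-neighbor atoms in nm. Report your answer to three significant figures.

0.275 nm

In a BCC structure, atoms touch along the body diagonal, so √3·a = 4r; the nearest-neighbor distance equals 2r = 0.8660·a.
d = 0.8660 × 0.317 = 0.275 nm.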